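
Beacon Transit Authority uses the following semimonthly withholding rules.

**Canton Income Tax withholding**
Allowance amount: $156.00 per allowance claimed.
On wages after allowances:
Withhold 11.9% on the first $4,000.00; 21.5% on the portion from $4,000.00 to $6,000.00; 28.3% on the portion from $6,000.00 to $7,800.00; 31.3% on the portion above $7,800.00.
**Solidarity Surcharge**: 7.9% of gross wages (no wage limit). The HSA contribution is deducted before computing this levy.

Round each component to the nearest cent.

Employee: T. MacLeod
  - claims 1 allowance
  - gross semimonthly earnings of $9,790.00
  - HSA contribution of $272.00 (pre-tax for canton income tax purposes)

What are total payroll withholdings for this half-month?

Canton Income Tax: taxable = $9,790.00 − $272.00 − 1×$156.00 = $9,362.00
  $1,415.40 + 31.3% × ($9,362.00 − $7,800.00) = $1,415.40 + 31.3% × $1,562.00 = $1,904.31
Solidarity Surcharge: 7.9% × $9,518.00 = $751.92
Total: $1,904.31 + $751.92 = $2,656.23

$2,656.23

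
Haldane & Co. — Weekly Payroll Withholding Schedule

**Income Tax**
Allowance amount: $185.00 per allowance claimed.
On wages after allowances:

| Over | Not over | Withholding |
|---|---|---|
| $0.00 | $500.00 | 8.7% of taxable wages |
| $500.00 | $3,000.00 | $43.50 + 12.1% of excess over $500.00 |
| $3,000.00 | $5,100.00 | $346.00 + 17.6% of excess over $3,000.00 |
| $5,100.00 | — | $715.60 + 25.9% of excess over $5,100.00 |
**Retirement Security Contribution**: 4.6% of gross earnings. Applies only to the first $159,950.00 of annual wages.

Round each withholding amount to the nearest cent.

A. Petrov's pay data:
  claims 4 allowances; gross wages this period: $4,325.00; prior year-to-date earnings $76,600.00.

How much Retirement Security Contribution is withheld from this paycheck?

$198.95

Retirement Security Contribution: 4.6% × $4,325.00 = $198.95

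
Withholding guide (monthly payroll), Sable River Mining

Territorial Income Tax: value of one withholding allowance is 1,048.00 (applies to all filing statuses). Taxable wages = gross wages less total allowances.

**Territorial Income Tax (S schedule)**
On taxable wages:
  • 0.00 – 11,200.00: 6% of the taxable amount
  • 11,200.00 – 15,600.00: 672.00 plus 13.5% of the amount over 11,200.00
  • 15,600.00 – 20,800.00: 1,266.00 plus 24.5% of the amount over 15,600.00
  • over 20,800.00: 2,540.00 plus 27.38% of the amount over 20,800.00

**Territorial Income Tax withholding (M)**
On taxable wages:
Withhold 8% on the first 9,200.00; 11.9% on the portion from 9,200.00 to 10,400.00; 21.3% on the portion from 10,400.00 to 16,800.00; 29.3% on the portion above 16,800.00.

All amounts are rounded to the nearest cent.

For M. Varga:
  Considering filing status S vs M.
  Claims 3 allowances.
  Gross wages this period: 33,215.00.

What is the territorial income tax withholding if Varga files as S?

Territorial Income Tax (S): taxable = 33,215.00 − 3×1,048.00 = 30,071.00
  2,540.00 + 27.38% × (30,071.00 − 20,800.00) = 2,540.00 + 27.38% × 9,271.00 = 5,078.40

5,078.40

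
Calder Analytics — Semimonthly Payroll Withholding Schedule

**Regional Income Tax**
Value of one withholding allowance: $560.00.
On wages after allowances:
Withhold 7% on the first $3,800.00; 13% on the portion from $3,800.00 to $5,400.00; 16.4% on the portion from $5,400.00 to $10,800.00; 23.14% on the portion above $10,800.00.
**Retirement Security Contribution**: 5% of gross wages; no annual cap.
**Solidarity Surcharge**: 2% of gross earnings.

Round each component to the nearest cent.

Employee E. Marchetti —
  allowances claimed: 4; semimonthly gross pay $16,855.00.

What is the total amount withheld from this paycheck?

$3,422.24

Regional Income Tax: taxable = $16,855.00 − 4×$560.00 = $14,615.00
  $1,359.60 + 23.14% × ($14,615.00 − $10,800.00) = $1,359.60 + 23.14% × $3,815.00 = $2,242.39
Retirement Security Contribution: 5% × $16,855.00 = $842.75
Solidarity Surcharge: 2% × $16,855.00 = $337.10
Total: $2,242.39 + $842.75 + $337.10 = $3,422.24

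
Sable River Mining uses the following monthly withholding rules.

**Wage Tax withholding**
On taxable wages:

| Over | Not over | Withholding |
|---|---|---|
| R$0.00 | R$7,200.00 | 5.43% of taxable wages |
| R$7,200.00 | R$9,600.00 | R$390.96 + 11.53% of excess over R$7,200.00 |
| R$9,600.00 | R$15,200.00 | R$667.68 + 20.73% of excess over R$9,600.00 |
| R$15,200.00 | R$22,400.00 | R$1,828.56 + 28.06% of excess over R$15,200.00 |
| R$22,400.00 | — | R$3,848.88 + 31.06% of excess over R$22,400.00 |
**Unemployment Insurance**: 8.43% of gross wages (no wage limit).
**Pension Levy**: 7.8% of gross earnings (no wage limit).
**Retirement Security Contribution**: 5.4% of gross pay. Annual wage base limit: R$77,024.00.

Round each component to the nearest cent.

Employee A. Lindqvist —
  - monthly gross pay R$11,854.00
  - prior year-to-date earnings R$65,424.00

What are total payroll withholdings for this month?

R$3,685.23

Wage Tax: taxable = R$11,854.00
  R$667.68 + 20.73% × (R$11,854.00 − R$9,600.00) = R$667.68 + 20.73% × R$2,254.00 = R$1,134.93
Unemployment Insurance: 8.43% × R$11,854.00 = R$999.29
Pension Levy: 7.8% × R$11,854.00 = R$924.61
Retirement Security Contribution: cap R$77,024.00 − YTD R$65,424.00 = R$11,600.00 subject; 5.4% × R$11,600.00 = R$626.40
Total: R$1,134.93 + R$999.29 + R$924.61 + R$626.40 = R$3,685.23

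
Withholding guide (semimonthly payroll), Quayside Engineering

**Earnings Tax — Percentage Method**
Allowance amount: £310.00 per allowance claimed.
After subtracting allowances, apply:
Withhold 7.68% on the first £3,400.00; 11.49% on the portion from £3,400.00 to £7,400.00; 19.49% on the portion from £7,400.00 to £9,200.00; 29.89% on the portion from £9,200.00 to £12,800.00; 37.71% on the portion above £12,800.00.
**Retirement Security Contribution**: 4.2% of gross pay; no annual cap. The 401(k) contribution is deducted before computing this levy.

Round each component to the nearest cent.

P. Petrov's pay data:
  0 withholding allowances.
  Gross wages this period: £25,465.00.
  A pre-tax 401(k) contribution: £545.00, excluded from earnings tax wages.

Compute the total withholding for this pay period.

Earnings Tax: taxable = £25,465.00 − £545.00 = £24,920.00
  £2,147.58 + 37.71% × (£24,920.00 − £12,800.00) = £2,147.58 + 37.71% × £12,120.00 = £6,718.03
Retirement Security Contribution: 4.2% × £24,920.00 = £1,046.64
Total: £6,718.03 + £1,046.64 = £7,764.67

£7,764.67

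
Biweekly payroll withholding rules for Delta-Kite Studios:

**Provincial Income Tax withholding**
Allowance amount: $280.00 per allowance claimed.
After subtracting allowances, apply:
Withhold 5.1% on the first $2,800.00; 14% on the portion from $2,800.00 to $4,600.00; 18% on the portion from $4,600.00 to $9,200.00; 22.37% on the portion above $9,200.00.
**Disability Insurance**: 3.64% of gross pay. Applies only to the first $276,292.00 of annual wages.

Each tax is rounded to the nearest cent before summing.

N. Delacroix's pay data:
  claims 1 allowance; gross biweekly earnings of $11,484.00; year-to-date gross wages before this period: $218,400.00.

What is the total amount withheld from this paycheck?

Provincial Income Tax: taxable = $11,484.00 − 1×$280.00 = $11,204.00
  $1,222.80 + 22.37% × ($11,204.00 − $9,200.00) = $1,222.80 + 22.37% × $2,004.00 = $1,671.09
Disability Insurance: 3.64% × $11,484.00 = $418.02
Total: $1,671.09 + $418.02 = $2,089.11

$2,089.11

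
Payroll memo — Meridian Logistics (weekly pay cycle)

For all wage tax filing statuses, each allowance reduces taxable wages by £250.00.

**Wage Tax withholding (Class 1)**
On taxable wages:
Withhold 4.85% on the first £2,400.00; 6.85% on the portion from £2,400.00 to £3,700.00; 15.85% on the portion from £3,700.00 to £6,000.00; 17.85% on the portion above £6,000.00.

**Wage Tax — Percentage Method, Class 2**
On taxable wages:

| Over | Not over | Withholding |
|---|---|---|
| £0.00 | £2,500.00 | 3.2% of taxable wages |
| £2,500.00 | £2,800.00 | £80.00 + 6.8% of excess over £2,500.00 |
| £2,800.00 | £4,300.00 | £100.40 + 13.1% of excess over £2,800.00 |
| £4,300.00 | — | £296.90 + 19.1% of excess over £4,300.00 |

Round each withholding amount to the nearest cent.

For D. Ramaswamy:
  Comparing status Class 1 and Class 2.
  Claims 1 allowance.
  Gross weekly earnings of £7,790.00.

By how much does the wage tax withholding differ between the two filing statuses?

Wage Tax (Class 1): taxable = £7,790.00 − 1×£250.00 = £7,540.00
  £570.00 + 17.85% × (£7,540.00 − £6,000.00) = £570.00 + 17.85% × £1,540.00 = £844.89
Wage Tax (Class 2): taxable = £7,790.00 − 1×£250.00 = £7,540.00
  £296.90 + 19.1% × (£7,540.00 − £4,300.00) = £296.90 + 19.1% × £3,240.00 = £915.74
Difference: |£844.89 − £915.74| = £70.85 (higher under Class 2)

£70.85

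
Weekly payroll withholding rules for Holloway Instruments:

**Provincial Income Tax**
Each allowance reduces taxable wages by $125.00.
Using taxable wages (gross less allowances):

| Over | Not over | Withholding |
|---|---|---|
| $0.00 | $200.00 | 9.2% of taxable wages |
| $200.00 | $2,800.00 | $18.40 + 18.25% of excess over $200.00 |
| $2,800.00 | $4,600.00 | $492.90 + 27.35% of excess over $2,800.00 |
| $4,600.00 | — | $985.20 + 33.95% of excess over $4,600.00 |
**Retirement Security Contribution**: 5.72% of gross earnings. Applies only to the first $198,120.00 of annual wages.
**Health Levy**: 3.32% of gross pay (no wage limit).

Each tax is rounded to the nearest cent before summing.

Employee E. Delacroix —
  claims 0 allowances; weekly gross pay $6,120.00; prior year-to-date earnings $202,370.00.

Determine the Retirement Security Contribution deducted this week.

Retirement Security Contribution: YTD $202,370.00 ≥ cap $198,120.00 → $0.00

$0.00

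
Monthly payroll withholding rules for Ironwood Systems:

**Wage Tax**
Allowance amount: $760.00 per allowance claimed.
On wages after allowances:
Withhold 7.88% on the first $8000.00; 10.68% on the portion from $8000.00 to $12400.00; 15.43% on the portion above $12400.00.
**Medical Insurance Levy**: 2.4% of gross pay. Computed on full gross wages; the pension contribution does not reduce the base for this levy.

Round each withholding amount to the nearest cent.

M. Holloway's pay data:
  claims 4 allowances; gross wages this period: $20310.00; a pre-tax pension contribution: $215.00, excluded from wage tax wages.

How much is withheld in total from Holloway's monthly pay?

Wage Tax: taxable = $20310.00 − $215.00 − 4×$760.00 = $17055.00
  $1100.32 + 15.43% × ($17055.00 − $12400.00) = $1100.32 + 15.43% × $4655.00 = $1818.59
Medical Insurance Levy: 2.4% × $20310.00 = $487.44
Total: $1818.59 + $487.44 = $2306.03

$2306.03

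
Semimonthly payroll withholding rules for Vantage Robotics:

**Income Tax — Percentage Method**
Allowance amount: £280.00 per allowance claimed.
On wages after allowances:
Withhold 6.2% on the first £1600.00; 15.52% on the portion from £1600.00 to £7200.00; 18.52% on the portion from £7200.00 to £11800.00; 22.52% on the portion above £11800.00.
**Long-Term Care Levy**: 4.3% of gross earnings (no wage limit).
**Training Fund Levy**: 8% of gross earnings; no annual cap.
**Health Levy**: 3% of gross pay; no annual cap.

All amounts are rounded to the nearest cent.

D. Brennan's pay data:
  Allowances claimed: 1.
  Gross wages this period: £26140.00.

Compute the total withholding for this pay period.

Income Tax: taxable = £26140.00 − 1×£280.00 = £25860.00
  £1820.24 + 22.52% × (£25860.00 − £11800.00) = £1820.24 + 22.52% × £14060.00 = £4986.55
Long-Term Care Levy: 4.3% × £26140.00 = £1124.02
Training Fund Levy: 8% × £26140.00 = £2091.20
Health Levy: 3% × £26140.00 = £784.20
Total: £4986.55 + £1124.02 + £2091.20 + £784.20 = £8985.97

£8985.97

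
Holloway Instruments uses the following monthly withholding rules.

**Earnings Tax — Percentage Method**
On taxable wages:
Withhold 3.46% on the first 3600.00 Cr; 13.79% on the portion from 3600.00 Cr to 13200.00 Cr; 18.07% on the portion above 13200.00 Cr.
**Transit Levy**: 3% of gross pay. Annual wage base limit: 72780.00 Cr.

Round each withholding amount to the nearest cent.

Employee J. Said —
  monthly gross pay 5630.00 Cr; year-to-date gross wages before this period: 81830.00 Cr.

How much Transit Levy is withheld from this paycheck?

0.00 Cr

Transit Levy: YTD 81830.00 Cr ≥ cap 72780.00 Cr → 0.00 Cr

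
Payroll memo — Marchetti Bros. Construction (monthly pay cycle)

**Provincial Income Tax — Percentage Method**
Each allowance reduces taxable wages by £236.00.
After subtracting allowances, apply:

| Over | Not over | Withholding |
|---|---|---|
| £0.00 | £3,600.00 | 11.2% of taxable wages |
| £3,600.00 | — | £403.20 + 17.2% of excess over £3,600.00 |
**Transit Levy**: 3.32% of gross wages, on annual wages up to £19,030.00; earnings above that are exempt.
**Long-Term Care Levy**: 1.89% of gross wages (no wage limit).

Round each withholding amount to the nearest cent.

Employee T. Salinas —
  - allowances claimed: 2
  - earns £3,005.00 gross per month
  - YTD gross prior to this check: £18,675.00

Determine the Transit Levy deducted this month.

£11.79

Transit Levy: cap £19,030.00 − YTD £18,675.00 = £355.00 subject; 3.32% × £355.00 = £11.79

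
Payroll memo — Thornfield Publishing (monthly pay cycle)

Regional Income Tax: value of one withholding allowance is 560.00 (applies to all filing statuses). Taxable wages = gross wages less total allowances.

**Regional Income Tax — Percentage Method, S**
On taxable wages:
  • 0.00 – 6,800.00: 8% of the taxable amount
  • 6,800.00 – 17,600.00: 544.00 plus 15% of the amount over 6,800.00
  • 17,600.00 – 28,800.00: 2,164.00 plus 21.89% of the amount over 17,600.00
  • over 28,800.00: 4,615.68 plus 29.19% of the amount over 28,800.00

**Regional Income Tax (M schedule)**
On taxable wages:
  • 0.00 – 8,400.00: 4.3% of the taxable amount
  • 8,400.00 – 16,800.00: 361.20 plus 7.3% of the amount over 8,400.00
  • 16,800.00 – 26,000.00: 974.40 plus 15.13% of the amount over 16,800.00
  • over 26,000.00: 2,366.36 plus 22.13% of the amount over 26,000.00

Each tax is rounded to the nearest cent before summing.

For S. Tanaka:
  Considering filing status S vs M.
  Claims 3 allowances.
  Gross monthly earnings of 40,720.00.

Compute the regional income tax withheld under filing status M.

5,252.11

Regional Income Tax (M): taxable = 40,720.00 − 3×560.00 = 39,040.00
  2,366.36 + 22.13% × (39,040.00 − 26,000.00) = 2,366.36 + 22.13% × 13,040.00 = 5,252.11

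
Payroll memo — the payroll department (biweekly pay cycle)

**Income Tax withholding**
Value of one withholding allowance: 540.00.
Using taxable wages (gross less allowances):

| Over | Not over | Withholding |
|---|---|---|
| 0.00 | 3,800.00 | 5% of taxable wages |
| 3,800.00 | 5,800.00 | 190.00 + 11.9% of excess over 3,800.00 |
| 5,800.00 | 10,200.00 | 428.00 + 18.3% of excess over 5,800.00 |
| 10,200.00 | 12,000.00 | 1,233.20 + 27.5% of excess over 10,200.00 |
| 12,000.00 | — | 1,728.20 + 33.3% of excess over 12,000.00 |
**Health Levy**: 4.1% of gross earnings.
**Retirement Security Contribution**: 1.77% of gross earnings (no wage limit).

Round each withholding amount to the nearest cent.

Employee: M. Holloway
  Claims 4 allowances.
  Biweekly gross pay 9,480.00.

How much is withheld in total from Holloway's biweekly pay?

1,262.64

Income Tax: taxable = 9,480.00 − 4×540.00 = 7,320.00
  428.00 + 18.3% × (7,320.00 − 5,800.00) = 428.00 + 18.3% × 1,520.00 = 706.16
Health Levy: 4.1% × 9,480.00 = 388.68
Retirement Security Contribution: 1.77% × 9,480.00 = 167.80
Total: 706.16 + 388.68 + 167.80 = 1,262.64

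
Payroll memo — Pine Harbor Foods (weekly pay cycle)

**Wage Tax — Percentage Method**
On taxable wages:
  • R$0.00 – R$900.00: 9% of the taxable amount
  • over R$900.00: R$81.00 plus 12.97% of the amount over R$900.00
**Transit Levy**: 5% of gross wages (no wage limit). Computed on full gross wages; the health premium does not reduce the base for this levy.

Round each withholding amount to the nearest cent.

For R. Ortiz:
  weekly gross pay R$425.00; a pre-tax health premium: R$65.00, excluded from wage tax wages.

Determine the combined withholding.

R$53.65

Wage Tax: taxable = R$425.00 − R$65.00 = R$360.00
  9% × R$360.00 = R$32.40
Transit Levy: 5% × R$425.00 = R$21.25
Total: R$32.40 + R$21.25 = R$53.65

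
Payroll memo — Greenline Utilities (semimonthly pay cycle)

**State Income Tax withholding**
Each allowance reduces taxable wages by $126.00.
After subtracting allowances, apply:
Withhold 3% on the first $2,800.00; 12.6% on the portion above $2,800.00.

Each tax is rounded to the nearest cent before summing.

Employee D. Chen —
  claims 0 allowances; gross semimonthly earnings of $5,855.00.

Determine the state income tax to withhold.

$468.93

State Income Tax: taxable = $5,855.00
  $84.00 + 12.6% × ($5,855.00 − $2,800.00) = $84.00 + 12.6% × $3,055.00 = $468.93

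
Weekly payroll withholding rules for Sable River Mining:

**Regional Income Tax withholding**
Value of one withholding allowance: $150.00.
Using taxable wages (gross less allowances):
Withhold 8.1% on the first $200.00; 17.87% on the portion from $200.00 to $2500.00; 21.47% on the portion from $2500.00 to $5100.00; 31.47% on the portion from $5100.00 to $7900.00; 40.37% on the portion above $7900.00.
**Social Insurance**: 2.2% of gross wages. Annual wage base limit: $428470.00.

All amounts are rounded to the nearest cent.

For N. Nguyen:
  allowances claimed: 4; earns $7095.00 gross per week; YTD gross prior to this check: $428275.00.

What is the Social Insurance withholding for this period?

Social Insurance: cap $428470.00 − YTD $428275.00 = $195.00 subject; 2.2% × $195.00 = $4.29

$4.29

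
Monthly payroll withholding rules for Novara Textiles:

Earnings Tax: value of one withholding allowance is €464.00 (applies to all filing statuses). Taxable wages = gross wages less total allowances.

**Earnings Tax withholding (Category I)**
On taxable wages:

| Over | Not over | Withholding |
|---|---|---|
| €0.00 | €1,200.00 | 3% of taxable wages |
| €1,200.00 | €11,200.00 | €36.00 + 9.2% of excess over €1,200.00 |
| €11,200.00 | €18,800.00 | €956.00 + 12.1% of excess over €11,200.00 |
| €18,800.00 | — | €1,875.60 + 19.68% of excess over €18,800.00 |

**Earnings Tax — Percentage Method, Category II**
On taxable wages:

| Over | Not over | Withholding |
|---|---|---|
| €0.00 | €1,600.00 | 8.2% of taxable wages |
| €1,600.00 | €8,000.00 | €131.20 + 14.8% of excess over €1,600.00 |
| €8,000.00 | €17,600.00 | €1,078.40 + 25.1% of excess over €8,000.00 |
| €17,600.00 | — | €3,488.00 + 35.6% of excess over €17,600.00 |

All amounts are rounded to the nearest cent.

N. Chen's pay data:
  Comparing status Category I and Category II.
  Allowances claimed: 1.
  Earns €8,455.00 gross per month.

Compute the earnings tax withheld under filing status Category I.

Earnings Tax (Category I): taxable = €8,455.00 − 1×€464.00 = €7,991.00
  €36.00 + 9.2% × (€7,991.00 − €1,200.00) = €36.00 + 9.2% × €6,791.00 = €660.77

€660.77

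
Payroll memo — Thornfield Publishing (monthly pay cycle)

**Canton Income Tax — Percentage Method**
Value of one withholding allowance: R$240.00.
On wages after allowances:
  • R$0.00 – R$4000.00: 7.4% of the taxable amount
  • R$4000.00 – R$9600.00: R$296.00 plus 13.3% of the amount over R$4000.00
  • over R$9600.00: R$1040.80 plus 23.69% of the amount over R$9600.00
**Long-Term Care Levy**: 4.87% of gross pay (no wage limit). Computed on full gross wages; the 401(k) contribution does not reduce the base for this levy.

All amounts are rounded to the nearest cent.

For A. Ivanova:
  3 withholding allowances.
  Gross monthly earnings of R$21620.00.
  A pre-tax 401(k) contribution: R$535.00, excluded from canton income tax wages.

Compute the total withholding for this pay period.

Canton Income Tax: taxable = R$21620.00 − R$535.00 − 3×R$240.00 = R$20365.00
  R$1040.80 + 23.69% × (R$20365.00 − R$9600.00) = R$1040.80 + 23.69% × R$10765.00 = R$3591.03
Long-Term Care Levy: 4.87% × R$21620.00 = R$1052.89
Total: R$3591.03 + R$1052.89 = R$4643.92

R$4643.92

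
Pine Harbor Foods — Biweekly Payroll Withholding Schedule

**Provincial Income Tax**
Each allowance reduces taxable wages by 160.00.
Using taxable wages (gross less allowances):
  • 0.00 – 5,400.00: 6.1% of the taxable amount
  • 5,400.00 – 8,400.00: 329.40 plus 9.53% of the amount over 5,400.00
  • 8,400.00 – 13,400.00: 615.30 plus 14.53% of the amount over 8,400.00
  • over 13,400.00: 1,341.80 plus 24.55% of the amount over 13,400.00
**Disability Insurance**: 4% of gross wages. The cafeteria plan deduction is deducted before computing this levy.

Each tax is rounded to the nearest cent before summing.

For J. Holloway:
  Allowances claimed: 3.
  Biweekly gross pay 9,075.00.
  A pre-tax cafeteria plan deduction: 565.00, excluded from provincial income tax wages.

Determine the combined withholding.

Provincial Income Tax: taxable = 9,075.00 − 565.00 − 3×160.00 = 8,030.00
  329.40 + 9.53% × (8,030.00 − 5,400.00) = 329.40 + 9.53% × 2,630.00 = 580.04
Disability Insurance: 4% × 8,510.00 = 340.40
Total: 580.04 + 340.40 = 920.44

920.44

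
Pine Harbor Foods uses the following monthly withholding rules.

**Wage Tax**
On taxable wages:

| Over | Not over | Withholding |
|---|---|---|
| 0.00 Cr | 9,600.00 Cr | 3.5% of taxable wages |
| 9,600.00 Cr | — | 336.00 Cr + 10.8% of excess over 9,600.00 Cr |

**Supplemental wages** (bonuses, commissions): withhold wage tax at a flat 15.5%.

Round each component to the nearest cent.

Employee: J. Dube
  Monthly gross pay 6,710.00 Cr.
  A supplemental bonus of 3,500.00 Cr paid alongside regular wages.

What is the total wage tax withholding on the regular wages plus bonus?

Wage Tax: taxable = 6,710.00 Cr
  3.5% × 6,710.00 Cr = 234.85 Cr
Supplemental (15.5% flat on bonus): 15.5% × 3,500.00 Cr = 542.50 Cr
Total wage tax: 234.85 Cr + 542.50 Cr = 777.35 Cr

777.35 Cr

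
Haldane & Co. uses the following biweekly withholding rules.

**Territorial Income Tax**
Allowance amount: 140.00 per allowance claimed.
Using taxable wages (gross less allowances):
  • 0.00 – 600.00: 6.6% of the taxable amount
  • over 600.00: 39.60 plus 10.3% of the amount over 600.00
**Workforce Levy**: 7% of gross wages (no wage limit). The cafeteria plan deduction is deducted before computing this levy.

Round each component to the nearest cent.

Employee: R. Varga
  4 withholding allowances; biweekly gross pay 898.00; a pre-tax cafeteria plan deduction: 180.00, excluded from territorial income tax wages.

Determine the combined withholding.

Territorial Income Tax: taxable = 898.00 − 180.00 − 4×140.00 = 158.00
  6.6% × 158.00 = 10.43
Workforce Levy: 7% × 718.00 = 50.26
Total: 10.43 + 50.26 = 60.69

60.69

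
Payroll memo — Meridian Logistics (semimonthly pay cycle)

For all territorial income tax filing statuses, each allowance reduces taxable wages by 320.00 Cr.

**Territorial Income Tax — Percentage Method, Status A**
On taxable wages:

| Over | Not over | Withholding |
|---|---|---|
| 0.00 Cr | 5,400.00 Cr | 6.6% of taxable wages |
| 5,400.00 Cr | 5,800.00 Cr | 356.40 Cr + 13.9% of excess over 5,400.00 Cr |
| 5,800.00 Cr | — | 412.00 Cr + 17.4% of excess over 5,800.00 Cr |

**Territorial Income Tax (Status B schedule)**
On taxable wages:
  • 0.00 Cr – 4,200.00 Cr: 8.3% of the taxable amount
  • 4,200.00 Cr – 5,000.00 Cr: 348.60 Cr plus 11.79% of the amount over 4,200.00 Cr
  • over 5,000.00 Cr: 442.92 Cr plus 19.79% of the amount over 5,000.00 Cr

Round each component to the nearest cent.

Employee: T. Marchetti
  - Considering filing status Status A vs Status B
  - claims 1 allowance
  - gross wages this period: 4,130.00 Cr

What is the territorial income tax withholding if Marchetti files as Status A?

Territorial Income Tax (Status A): taxable = 4,130.00 Cr − 1×320.00 Cr = 3,810.00 Cr
  6.6% × 3,810.00 Cr = 251.46 Cr

251.46 Cr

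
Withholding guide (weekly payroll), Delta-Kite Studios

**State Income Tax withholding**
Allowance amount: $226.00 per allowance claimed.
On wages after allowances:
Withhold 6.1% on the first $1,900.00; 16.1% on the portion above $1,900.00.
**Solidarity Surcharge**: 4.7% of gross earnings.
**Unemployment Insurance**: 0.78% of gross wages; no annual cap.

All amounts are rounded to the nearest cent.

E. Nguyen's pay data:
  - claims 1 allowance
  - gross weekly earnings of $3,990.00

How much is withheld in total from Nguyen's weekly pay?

$634.65

State Income Tax: taxable = $3,990.00 − 1×$226.00 = $3,764.00
  $115.90 + 16.1% × ($3,764.00 − $1,900.00) = $115.90 + 16.1% × $1,864.00 = $416.00
Solidarity Surcharge: 4.7% × $3,990.00 = $187.53
Unemployment Insurance: 0.78% × $3,990.00 = $31.12
Total: $416.00 + $187.53 + $31.12 = $634.65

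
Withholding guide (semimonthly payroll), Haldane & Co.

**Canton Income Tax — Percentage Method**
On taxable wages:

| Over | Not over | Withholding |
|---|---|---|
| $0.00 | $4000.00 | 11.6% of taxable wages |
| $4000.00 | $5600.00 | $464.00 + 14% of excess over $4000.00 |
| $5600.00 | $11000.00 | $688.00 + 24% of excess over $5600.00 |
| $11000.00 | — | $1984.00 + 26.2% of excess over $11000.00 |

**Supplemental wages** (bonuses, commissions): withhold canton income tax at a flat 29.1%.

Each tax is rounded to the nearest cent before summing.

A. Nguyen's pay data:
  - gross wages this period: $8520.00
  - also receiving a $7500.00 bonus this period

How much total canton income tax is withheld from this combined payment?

$3571.30

Canton Income Tax: taxable = $8520.00
  $688.00 + 24% × ($8520.00 − $5600.00) = $688.00 + 24% × $2920.00 = $1388.80
Supplemental (29.1% flat on bonus): 29.1% × $7500.00 = $2182.50
Total canton income tax: $1388.80 + $2182.50 = $3571.30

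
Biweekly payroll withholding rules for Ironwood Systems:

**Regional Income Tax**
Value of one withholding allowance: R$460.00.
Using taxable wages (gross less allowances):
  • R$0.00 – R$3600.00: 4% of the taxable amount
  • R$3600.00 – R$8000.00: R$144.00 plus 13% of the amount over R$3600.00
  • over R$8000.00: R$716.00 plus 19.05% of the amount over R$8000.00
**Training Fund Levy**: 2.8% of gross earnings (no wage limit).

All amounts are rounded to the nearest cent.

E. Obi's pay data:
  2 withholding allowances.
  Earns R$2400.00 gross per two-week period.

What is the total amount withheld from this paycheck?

Regional Income Tax: taxable = R$2400.00 − 2×R$460.00 = R$1480.00
  4% × R$1480.00 = R$59.20
Training Fund Levy: 2.8% × R$2400.00 = R$67.20
Total: R$59.20 + R$67.20 = R$126.40

R$126.40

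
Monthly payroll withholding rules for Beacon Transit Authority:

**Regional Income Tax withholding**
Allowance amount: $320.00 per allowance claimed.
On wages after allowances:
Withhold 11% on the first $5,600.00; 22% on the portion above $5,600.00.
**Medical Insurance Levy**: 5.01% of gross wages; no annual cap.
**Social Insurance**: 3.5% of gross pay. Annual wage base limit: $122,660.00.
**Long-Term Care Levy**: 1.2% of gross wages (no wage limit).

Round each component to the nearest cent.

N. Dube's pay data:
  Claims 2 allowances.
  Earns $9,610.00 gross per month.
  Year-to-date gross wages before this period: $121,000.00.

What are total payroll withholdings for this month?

$2,012.28

Regional Income Tax: taxable = $9,610.00 − 2×$320.00 = $8,970.00
  $616.00 + 22% × ($8,970.00 − $5,600.00) = $616.00 + 22% × $3,370.00 = $1,357.40
Medical Insurance Levy: 5.01% × $9,610.00 = $481.46
Social Insurance: cap $122,660.00 − YTD $121,000.00 = $1,660.00 subject; 3.5% × $1,660.00 = $58.10
Long-Term Care Levy: 1.2% × $9,610.00 = $115.32
Total: $1,357.40 + $481.46 + $58.10 + $115.32 = $2,012.28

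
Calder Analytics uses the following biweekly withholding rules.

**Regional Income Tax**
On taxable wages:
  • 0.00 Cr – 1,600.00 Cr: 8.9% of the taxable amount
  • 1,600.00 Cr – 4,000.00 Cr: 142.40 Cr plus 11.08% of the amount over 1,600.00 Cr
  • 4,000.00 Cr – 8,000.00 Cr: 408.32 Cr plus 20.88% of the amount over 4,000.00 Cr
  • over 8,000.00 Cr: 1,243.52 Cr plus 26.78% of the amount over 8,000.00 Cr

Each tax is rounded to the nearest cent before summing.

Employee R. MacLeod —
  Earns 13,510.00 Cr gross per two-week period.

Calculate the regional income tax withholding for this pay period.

2,719.10 Cr

Regional Income Tax: taxable = 13,510.00 Cr
  1,243.52 Cr + 26.78% × (13,510.00 Cr − 8,000.00 Cr) = 1,243.52 Cr + 26.78% × 5,510.00 Cr = 2,719.10 Cr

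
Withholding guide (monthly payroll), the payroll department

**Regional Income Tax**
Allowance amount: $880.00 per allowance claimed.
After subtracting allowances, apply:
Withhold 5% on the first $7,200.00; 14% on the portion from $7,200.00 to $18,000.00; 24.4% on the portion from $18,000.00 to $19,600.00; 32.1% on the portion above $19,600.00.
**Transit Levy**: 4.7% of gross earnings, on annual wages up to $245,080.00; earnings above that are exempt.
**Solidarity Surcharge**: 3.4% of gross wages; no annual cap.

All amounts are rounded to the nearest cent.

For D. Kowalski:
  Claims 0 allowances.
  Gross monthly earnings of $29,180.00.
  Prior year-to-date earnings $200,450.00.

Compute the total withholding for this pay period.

Regional Income Tax: taxable = $29,180.00
  $2,262.40 + 32.1% × ($29,180.00 − $19,600.00) = $2,262.40 + 32.1% × $9,580.00 = $5,337.58
Transit Levy: 4.7% × $29,180.00 = $1,371.46
Solidarity Surcharge: 3.4% × $29,180.00 = $992.12
Total: $5,337.58 + $1,371.46 + $992.12 = $7,701.16

$7,701.16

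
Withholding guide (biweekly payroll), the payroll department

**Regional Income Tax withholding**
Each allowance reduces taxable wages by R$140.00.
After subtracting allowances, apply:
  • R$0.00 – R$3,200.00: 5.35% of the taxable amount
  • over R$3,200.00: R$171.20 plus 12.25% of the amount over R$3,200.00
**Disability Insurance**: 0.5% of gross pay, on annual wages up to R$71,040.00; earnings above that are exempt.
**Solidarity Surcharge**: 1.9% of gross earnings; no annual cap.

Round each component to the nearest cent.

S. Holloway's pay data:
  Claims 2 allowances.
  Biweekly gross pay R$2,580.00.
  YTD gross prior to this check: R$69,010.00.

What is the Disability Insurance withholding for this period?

Disability Insurance: cap R$71,040.00 − YTD R$69,010.00 = R$2,030.00 subject; 0.5% × R$2,030.00 = R$10.15

R$10.15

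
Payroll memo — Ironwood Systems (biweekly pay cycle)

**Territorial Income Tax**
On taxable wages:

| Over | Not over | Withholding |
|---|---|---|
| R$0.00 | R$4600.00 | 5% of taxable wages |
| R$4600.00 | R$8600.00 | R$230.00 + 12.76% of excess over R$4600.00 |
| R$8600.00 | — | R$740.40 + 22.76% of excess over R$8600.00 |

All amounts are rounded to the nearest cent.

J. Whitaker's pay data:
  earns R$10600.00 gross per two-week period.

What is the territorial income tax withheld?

R$1195.60

Territorial Income Tax: taxable = R$10600.00
  R$740.40 + 22.76% × (R$10600.00 − R$8600.00) = R$740.40 + 22.76% × R$2000.00 = R$1195.60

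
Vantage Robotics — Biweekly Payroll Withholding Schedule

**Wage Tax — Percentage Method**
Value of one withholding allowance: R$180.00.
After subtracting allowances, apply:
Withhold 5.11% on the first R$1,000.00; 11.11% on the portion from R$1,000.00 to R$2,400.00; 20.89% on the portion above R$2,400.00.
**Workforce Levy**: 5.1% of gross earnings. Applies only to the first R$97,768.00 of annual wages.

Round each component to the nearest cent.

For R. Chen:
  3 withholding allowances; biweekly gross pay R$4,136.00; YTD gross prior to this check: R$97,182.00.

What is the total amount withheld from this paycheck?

Wage Tax: taxable = R$4,136.00 − 3×R$180.00 = R$3,596.00
  R$206.64 + 20.89% × (R$3,596.00 − R$2,400.00) = R$206.64 + 20.89% × R$1,196.00 = R$456.48
Workforce Levy: cap R$97,768.00 − YTD R$97,182.00 = R$586.00 subject; 5.1% × R$586.00 = R$29.89
Total: R$456.48 + R$29.89 = R$486.37

R$486.37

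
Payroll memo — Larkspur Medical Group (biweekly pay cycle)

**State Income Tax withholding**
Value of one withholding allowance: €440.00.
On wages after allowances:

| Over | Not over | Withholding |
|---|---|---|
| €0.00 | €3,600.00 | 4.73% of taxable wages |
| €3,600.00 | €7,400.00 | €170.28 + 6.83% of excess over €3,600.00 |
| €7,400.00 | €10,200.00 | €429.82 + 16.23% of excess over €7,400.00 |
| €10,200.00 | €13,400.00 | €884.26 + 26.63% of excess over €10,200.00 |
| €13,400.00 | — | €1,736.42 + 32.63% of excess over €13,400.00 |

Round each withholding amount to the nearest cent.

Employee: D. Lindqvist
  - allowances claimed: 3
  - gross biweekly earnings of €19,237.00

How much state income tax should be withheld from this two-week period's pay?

€3,210.32

State Income Tax: taxable = €19,237.00 − 3×€440.00 = €17,917.00
  €1,736.42 + 32.63% × (€17,917.00 − €13,400.00) = €1,736.42 + 32.63% × €4,517.00 = €3,210.32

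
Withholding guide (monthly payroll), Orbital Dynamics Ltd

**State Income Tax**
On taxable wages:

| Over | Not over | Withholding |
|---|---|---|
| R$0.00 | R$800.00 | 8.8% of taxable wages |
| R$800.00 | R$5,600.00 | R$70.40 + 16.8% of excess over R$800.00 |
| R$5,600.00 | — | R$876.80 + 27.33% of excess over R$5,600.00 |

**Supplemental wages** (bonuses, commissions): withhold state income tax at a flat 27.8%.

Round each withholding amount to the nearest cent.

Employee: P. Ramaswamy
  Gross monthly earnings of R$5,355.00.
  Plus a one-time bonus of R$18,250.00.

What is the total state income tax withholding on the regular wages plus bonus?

State Income Tax: taxable = R$5,355.00
  R$70.40 + 16.8% × (R$5,355.00 − R$800.00) = R$70.40 + 16.8% × R$4,555.00 = R$835.64
Supplemental (27.8% flat on bonus): 27.8% × R$18,250.00 = R$5,073.50
Total state income tax: R$835.64 + R$5,073.50 = R$5,909.14

R$5,909.14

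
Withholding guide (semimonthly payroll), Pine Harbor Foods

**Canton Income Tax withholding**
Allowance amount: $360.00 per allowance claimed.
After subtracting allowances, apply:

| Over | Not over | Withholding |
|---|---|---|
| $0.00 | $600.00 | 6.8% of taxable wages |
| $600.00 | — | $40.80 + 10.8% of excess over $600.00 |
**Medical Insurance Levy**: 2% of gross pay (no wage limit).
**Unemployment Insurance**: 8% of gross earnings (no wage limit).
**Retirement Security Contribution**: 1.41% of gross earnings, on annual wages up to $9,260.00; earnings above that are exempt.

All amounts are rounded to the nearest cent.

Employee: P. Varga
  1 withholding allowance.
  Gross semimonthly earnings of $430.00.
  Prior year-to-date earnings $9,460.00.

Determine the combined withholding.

Canton Income Tax: taxable = $430.00 − 1×$360.00 = $70.00
  6.8% × $70.00 = $4.76
Medical Insurance Levy: 2% × $430.00 = $8.60
Unemployment Insurance: 8% × $430.00 = $34.40
Retirement Security Contribution: YTD $9,460.00 ≥ cap $9,260.00 → $0.00
Total: $4.76 + $8.60 + $34.40 + $0.00 = $47.76

$47.76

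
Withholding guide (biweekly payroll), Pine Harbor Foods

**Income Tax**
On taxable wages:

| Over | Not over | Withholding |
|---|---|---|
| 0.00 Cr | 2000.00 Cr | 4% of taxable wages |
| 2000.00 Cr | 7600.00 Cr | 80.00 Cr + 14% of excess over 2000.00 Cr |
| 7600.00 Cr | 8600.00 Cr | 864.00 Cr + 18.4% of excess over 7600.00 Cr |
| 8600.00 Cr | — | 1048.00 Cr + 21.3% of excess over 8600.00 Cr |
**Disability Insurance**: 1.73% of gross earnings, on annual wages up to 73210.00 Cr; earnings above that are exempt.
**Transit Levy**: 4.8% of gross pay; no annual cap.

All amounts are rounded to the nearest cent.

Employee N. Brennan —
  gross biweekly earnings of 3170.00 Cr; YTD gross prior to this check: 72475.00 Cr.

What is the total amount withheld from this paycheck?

Income Tax: taxable = 3170.00 Cr
  80.00 Cr + 14% × (3170.00 Cr − 2000.00 Cr) = 80.00 Cr + 14% × 1170.00 Cr = 243.80 Cr
Disability Insurance: cap 73210.00 Cr − YTD 72475.00 Cr = 735.00 Cr subject; 1.73% × 735.00 Cr = 12.72 Cr
Transit Levy: 4.8% × 3170.00 Cr = 152.16 Cr
Total: 243.80 Cr + 12.72 Cr + 152.16 Cr = 408.68 Cr

408.68 Cr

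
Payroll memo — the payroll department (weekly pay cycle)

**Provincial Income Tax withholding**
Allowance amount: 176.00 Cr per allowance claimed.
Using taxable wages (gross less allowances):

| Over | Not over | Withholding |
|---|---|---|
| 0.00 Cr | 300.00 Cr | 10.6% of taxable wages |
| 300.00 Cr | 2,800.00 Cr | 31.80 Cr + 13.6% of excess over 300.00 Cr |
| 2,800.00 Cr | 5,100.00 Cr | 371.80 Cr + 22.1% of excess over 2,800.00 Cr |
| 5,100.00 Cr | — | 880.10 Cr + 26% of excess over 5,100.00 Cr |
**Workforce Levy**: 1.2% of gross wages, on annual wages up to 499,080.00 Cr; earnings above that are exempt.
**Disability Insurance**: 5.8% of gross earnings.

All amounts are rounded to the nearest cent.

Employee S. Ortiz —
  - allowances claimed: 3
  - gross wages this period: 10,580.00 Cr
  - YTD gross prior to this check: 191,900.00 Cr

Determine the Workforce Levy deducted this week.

Workforce Levy: 1.2% × 10,580.00 Cr = 126.96 Cr

126.96 Cr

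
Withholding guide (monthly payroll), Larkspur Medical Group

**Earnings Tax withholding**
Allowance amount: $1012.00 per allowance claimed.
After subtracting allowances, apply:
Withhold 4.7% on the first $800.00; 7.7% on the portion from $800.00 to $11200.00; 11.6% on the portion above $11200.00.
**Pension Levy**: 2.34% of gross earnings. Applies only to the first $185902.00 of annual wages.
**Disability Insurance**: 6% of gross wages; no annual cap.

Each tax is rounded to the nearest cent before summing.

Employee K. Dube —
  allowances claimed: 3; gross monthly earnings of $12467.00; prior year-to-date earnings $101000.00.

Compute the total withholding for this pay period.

$1741.94

Earnings Tax: taxable = $12467.00 − 3×$1012.00 = $9431.00
  $37.60 + 7.7% × ($9431.00 − $800.00) = $37.60 + 7.7% × $8631.00 = $702.19
Pension Levy: 2.34% × $12467.00 = $291.73
Disability Insurance: 6% × $12467.00 = $748.02
Total: $702.19 + $291.73 + $748.02 = $1741.94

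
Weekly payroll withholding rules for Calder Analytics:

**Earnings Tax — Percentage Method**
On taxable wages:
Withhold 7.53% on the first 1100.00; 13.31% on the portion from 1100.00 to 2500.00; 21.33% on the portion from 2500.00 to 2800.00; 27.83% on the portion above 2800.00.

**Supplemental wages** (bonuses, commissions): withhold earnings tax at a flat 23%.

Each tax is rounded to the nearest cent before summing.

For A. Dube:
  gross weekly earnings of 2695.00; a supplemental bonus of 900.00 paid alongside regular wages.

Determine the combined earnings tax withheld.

Earnings Tax: taxable = 2695.00
  269.17 + 21.33% × (2695.00 − 2500.00) = 269.17 + 21.33% × 195.00 = 310.76
Supplemental (23% flat on bonus): 23% × 900.00 = 207.00
Total earnings tax: 310.76 + 207.00 = 517.76

517.76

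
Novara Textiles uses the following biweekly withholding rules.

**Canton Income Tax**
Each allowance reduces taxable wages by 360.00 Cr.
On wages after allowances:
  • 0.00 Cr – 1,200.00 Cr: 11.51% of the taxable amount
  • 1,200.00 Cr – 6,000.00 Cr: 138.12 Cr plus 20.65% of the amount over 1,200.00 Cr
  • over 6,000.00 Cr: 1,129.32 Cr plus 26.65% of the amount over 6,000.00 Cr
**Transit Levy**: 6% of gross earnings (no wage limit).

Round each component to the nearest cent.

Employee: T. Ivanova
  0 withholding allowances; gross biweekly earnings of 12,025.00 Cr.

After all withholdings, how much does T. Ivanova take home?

Canton Income Tax: taxable = 12,025.00 Cr
  1,129.32 Cr + 26.65% × (12,025.00 Cr − 6,000.00 Cr) = 1,129.32 Cr + 26.65% × 6,025.00 Cr = 2,734.98 Cr
Transit Levy: 6% × 12,025.00 Cr = 721.50 Cr
Total withheld: 2,734.98 Cr + 721.50 Cr = 3,456.48 Cr
Net pay: 12,025.00 Cr − 3,456.48 Cr = 8,568.52 Cr

8,568.52 Cr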